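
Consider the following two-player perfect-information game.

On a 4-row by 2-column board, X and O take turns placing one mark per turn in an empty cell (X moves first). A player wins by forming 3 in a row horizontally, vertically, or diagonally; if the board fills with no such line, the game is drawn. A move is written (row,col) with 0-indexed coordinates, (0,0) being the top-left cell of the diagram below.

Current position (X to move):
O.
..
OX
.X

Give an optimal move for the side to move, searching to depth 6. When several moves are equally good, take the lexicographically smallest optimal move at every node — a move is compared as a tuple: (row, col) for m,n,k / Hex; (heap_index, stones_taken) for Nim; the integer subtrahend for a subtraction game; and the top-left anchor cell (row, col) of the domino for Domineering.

X's best at [O./../OX/.X]: (1,1)

ply 1, X at O./../OX/.X | (0,1)=-1→OX/../OX/.X; (1,0)=+0→O./X./OX/.X; (1,1)=+1→O./.X/OX/.X*; (3,0)=-1→O./../OX/XX
ply 2: O./.X/OX/.X is terminal -1 (O); from O./../OX/.X depth 6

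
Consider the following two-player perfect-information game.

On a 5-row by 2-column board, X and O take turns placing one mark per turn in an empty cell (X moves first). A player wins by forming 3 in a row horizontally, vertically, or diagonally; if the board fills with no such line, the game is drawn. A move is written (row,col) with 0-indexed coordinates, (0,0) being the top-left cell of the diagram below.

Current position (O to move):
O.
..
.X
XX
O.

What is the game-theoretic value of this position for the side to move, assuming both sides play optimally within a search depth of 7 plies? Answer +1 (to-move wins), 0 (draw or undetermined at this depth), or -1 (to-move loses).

value(O./../.X/XX/O., O) = -1

[O./../.X/XX/O.] O move#1: (0,1):-1/OO/../.X/XX/O.*, (1,0):-1/O./O./.X/XX/O., (1,1):-1/O./.O/.X/XX/O., (2,0):-1/O./../OX/XX/O., (4,1):-1/O./../.X/XX/OO
[OO/../.X/XX/O.] X move#2: (1,0):+1/OO/X./.X/XX/O.*, (1,1):+1/OO/.X/.X/XX/O., (2,0):+1/OO/../XX/XX/O., (4,1):+1/OO/../.X/XX/OX
[OO/X./.X/XX/O.] O move#3: (1,1):-1/OO/XO/.X/XX/O.*, (2,0):-1/OO/X./OX/XX/O., (4,1):-1/OO/X./.X/XX/OO
[OO/XO/.X/XX/O.] X move#4: (2,0):+1/OO/XO/XX/XX/O.*, (4,1):+1/OO/XO/.X/XX/OX
[OO/XO/XX/XX/O.] end (terminal -1, O#5); searched O./../.X/XX/O. to 7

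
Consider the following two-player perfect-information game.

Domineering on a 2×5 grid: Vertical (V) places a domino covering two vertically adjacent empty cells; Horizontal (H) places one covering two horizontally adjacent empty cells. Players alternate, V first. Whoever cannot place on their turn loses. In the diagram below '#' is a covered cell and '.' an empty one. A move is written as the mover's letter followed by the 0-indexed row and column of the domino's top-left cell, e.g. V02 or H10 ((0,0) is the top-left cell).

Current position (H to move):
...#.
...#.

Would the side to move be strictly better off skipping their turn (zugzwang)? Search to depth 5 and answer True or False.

zugzwang(...#./...#., H) = False

[...#./...#.] H move#1: H00:-1/##.#./...#.*, H01:-1/.###./...#., H10:-1/...#./##.#., H11:-1/...#./.###.
[##.#./...#.] V move#2: V02:+1/####./..##.*, V04:-1/##.##/...##
[####./..##.] H move#3: H10:-1/####./####.*
[####./####.] V move#4: V04:+1/#####/#####*
[#####/#####] end (terminal -1, H#5); searched ...#./...#. to 5
suppose H passes — search the same position with V to move:
pass> [...#./...#.] V move#1: V00:-1/#..#./#..#., V01:+1/.#.#./.#.#.*, V02:-1/..##./..##., V04:-1/...##/...##
pass> [.#.#./.#.#.] end (terminal -1, H#2); searched ...#./...#. to 5
for H: play -1, pass -1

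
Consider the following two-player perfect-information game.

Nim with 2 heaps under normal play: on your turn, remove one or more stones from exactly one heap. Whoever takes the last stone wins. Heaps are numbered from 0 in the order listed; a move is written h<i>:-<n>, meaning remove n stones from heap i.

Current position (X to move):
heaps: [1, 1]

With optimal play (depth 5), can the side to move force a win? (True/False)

X winning at [(1,1)]: False

[(1,1)] X move#1: h0:-1:-1/(0,1)*, h1:-1:-1/(1,0)
[(0,1)] O move#2: h1:-1:+1/(0,0)*
[(0,0)] end (terminal -1, X#3); searched (1,1) to 5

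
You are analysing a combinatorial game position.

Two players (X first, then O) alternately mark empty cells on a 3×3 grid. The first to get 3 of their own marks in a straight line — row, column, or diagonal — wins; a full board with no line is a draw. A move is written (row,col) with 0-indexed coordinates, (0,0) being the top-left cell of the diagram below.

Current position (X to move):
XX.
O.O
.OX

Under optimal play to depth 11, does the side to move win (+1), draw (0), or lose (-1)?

value(XX./O.O/.OX, X) = +1

ply 1, X at XX./O.O/.OX | (0,2)=+1→XXX/O.O/.OX*; (1,1)=+1→XX./OXO/.OX; (2,0)=-1→XX./O.O/XOX
ply 2: XXX/O.O/.OX is terminal -1 (O); from XX./O.O/.OX depth 11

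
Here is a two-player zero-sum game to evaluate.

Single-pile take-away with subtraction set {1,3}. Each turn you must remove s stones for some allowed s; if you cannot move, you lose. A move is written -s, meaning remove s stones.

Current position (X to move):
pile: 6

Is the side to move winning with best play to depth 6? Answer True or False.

ply 1, X at 6 | -1=-1→5*; -3=-1→3
ply 2, O at 5 | -1=+1→4*; -3=+1→2
ply 3, X at 4 | -1=-1→3*; -3=-1→1
ply 4, O at 3 | -1=+1→2*; -3=+1→0
ply 5, X at 2 | -1=-1→1*
ply 6, O at 1 | -1=+1→0*
ply 7: 0 is terminal -1 (X); from 6 depth 6

X winning at [6]: False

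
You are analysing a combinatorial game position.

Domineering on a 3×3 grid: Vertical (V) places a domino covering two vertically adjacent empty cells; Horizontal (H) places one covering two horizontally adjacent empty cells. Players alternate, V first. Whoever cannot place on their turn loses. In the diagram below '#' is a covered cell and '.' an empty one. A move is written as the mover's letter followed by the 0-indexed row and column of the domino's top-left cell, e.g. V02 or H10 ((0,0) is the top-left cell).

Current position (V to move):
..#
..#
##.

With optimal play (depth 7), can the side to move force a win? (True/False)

V winning at [..#/..#/##.]: True

[..#/..#/##.] V move#1: V00:+1/#.#/#.#/##.*, V01:+1/.##/.##/##.
[#.#/#.#/##.] end (terminal -1, H#2); searched ..#/..#/##. to 7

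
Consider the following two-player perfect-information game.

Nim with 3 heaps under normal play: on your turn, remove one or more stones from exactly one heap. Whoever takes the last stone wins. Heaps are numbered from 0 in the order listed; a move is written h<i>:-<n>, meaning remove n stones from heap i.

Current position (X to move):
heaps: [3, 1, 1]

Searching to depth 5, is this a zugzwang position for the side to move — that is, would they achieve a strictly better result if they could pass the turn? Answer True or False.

[(3,1,1)] X move#1: h0:-1:-1/(2,1,1), h0:-2:-1/(1,1,1), h0:-3:+1/(0,1,1)*, h1:-1:-1/(3,0,1), h2:-1:-1/(3,1,0)
[(0,1,1)] O move#2: h1:-1:-1/(0,0,1)*, h2:-1:-1/(0,1,0)
[(0,0,1)] X move#3: h2:-1:+1/(0,0,0)*
[(0,0,0)] end (terminal -1, O#4); searched (3,1,1) to 5
pass branch (O moves first from the same position):
  | [(3,1,1)] O move#1: h0:-1:-1/(2,1,1), h0:-2:-1/(1,1,1), h0:-3:+1/(0,1,1)*, h1:-1:-1/(3,0,1), h2:-1:-1/(3,1,0)
  | [(0,1,1)] X move#2: h1:-1:-1/(0,0,1)*, h2:-1:-1/(0,1,0)
  | [(0,0,1)] O move#3: h2:-1:+1/(0,0,0)*
  | [(0,0,0)] end (terminal -1, X#4); searched (3,1,1) to 5
X moving scores +1; X passing scores -1

zugzwang((3,1,1), X) = False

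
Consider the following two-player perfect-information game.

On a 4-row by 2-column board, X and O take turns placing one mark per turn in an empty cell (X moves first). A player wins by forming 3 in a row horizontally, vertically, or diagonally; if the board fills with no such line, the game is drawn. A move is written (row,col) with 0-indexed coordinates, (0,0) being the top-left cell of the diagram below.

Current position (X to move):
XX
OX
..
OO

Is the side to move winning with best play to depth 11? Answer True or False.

ply 1, X at XX/OX/../OO | (2,0)=+0→XX/OX/X./OO; (2,1)=+1→XX/OX/.X/OO*
ply 2: XX/OX/.X/OO is terminal -1 (O); from XX/OX/../OO depth 11

X winning at [XX/OX/../OO]: True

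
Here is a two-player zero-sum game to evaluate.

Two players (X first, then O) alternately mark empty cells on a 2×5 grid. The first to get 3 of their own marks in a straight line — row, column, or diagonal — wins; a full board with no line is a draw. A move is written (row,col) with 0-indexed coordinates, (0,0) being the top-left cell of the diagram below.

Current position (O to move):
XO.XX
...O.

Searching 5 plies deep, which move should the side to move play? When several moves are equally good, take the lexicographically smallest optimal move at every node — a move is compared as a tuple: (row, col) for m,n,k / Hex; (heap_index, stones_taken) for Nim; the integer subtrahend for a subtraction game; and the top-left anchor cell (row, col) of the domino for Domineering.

p1 O@[XO.XX/...O.]: (0,2)[XOOXX/...O.]+0* (1,0)[XO.XX/O..O.]-1 (1,1)[XO.XX/.O.O.]-1 (1,2)[XO.XX/..OO.]-1 (1,4)[XO.XX/...OO]-1
p2 X@[XOOXX/...O.]: (1,0)[XOOXX/X..O.]-1 (1,1)[XOOXX/.X.O.]+0* (1,2)[XOOXX/..XO.]+0 (1,4)[XOOXX/...OX]+0
p3 O@[XOOXX/.X.O.]: (1,0)[XOOXX/OX.O.]+0* (1,2)[XOOXX/.XOO.]+0 (1,4)[XOOXX/.X.OO]+0
p4 X@[XOOXX/OX.O.]: (1,2)[XOOXX/OXXO.]+0* (1,4)[XOOXX/OX.OX]+0
p5 O@[XOOXX/OXXO.]: (1,4)[XOOXX/OXXOO]+0*
p6 X@[XOOXX/OXXOO] terminal +0; root [XO.XX/...O.] d5

O's best at [XO.XX/...O.]: (0,2)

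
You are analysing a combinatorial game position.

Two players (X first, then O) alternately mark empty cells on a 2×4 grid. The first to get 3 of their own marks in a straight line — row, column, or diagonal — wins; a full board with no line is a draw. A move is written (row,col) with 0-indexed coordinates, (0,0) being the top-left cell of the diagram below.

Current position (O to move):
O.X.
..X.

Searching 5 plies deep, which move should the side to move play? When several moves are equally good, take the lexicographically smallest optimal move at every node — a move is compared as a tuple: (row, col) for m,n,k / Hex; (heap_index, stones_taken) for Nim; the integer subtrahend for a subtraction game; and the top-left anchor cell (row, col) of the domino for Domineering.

O's best at [O.X./..X.]: (1,0)

[O.X./..X.] O move#1: (0,1):-1/OOX./..X., (0,3):-1/O.XO/..X., (1,0):+0/O.X./O.X.*, (1,1):+0/O.X./.OX., (1,3):+0/O.X./..XO
[O.X./O.X.] X move#2: (0,1):+0/OXX./O.X.*, (0,3):+0/O.XX/O.X., (1,1):+0/O.X./OXX., (1,3):+0/O.X./O.XX
[OXX./O.X.] O move#3: (0,3):+0/OXXO/O.X.*, (1,1):-1/OXX./OOX., (1,3):-1/OXX./O.XO
[OXXO/O.X.] X move#4: (1,1):+0/OXXO/OXX.*, (1,3):+0/OXXO/O.XX
[OXXO/OXX.] O move#5: (1,3):+0/OXXO/OXXO*
[OXXO/OXXO] end (terminal +0, X#6); searched O.X./..X. to 5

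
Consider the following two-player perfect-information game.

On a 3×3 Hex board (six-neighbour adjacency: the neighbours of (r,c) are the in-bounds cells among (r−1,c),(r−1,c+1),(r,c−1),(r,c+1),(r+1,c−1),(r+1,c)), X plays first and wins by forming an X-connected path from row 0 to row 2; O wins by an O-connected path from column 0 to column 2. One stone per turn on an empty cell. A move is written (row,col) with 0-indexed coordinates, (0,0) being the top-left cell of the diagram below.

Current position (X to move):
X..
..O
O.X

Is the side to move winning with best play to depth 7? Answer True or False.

ply 1, X at X../..O/O.X | (0,1)=-1→XX./..O/O.X*; (0,2)=-1→X.X/..O/O.X; (1,0)=-1→X../X.O/O.X; (1,1)=-1→X../.XO/O.X; (2,1)=-1→X../..O/OXX
ply 2, O at XX./..O/O.X | (0,2)=+1→XXO/..O/O.X*; (1,0)=+1→XX./O.O/O.X; (1,1)=+1→XX./.OO/O.X; (2,1)=+1→XX./..O/OOX
ply 3, X at XXO/..O/O.X | (1,0)=-1→XXO/X.O/O.X*; (1,1)=-1→XXO/.XO/O.X; (2,1)=-1→XXO/..O/OXX
ply 4, O at XXO/X.O/O.X | (1,1)=+1→XXO/XOO/O.X*; (2,1)=+1→XXO/X.O/OOX
ply 5: XXO/XOO/O.X is terminal -1 (X); from X../..O/O.X depth 7

X winning at [X../..O/O.X]: False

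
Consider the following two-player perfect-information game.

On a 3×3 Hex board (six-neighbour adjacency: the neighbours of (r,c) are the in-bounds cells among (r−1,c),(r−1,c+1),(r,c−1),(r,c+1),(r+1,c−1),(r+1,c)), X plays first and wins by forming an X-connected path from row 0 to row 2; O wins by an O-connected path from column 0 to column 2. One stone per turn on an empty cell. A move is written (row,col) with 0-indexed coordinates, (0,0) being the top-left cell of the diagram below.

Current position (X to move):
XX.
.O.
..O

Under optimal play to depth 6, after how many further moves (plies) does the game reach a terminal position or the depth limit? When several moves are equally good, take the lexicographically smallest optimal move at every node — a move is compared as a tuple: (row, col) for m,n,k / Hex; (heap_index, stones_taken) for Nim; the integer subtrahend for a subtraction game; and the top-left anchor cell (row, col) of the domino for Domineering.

[XX./.O./..O] X move#1: (0,2):-1/XXX/.O./..O*, (1,0):-1/XX./XO./..O, (1,2):-1/XX./.OX/..O, (2,0):-1/XX./.O./X.O, (2,1):-1/XX./.O./.XO
[XXX/.O./..O] O move#2: (1,0):+1/XXX/OO./..O*, (1,2):+1/XXX/.OO/..O, (2,0):+1/XXX/.O./O.O, (2,1):+1/XXX/.O./.OO
[XXX/OO./..O] X move#3: (1,2):-1/XXX/OOX/..O*, (2,0):-1/XXX/OO./X.O, (2,1):-1/XXX/OO./.XO
[XXX/OOX/..O] O move#4: (2,0):-1/XXX/OOX/O.O, (2,1):+1/XXX/OOX/.OO*
[XXX/OOX/.OO] end (terminal -1, X#5); searched XX./.O./..O to 6

PV length from [XX./.O./..O]: 4 plies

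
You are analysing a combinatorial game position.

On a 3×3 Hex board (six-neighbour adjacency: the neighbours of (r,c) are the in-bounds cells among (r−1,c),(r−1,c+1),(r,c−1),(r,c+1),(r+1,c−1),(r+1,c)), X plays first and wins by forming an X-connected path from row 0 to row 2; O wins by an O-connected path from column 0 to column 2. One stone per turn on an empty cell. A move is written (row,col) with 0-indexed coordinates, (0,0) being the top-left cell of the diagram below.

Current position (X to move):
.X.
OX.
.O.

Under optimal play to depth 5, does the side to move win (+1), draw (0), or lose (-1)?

value(.X./OX./.O., X) = +1

[.X./OX./.O.] X move#1: (0,0):-1/XX./OX./.O., (0,2):-1/.XX/OX./.O., (1,2):+1/.X./OXX/.O.*, (2,0):+1/.X./OX./XO., (2,2):+1/.X./OX./.OX
[.X./OXX/.O.] O move#2: (0,0):-1/OX./OXX/.O.*, (0,2):-1/.XO/OXX/.O., (2,0):-1/.X./OXX/OO., (2,2):-1/.X./OXX/.OO
[OX./OXX/.O.] X move#3: (0,2):+1/OXX/OXX/.O.*, (2,0):+1/OX./OXX/XO., (2,2):+1/OX./OXX/.OX
[OXX/OXX/.O.] O move#4: (2,0):-1/OXX/OXX/OO.*, (2,2):-1/OXX/OXX/.OO
[OXX/OXX/OO.] X move#5: (2,2):+1/OXX/OXX/OOX*
[OXX/OXX/OOX] end (terminal -1, O#6); searched .X./OX./.O. to 5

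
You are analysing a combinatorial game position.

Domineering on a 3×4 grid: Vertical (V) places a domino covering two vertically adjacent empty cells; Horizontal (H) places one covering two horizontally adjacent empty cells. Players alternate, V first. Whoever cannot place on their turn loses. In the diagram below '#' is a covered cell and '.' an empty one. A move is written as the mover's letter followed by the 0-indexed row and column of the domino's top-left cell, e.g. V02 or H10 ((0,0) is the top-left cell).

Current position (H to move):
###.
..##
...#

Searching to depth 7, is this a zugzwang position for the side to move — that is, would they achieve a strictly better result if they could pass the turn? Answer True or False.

p1 H@[###./..##/...#]: H10[###./####/...#]+1* H20[###./..##/##.#]+1 H21[###./..##/.###]-1
p2 V@[###./####/...#] terminal -1; root [###./..##/...#] d7
if H skipped the turn, V would face:
~ p1 V@[###./..##/...#]: V10[###./#.##/#..#]-1 V11[###./.###/.#.#]+1*
~ p2 H@[###./.###/.#.#] terminal -1; root [###./..##/...#] d7
compare (H): move=+1 vs pass=-1

zugzwang(###./..##/...#, H) = False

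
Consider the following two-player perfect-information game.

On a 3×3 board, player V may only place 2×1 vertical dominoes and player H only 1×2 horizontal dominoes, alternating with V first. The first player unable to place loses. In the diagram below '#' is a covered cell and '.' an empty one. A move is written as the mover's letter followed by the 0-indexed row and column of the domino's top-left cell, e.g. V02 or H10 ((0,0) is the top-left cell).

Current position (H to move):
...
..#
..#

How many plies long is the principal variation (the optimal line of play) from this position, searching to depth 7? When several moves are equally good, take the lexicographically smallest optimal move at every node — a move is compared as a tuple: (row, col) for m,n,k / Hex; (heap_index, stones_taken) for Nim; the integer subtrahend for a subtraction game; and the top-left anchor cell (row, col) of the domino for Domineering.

[.../..#/..#] H move#1: H00:-1/##./..#/..#, H01:-1/.##/..#/..#, H10:+1/.../###/..#*, H20:-1/.../..#/###
[.../###/..#] end (terminal -1, V#2); searched .../..#/..# to 7

PV length from [.../..#/..#]: 1 ply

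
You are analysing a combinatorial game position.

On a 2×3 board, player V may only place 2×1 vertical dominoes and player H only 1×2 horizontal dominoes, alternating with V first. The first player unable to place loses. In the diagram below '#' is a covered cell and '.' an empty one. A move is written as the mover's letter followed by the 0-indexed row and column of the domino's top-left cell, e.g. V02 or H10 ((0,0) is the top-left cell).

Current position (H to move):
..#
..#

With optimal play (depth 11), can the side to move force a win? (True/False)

p1 H@[..#/..#]: H00[###/..#]+1* H10[..#/###]+1
p2 V@[###/..#] terminal -1; root [..#/..#] d11

H winning at [..#/..#]: True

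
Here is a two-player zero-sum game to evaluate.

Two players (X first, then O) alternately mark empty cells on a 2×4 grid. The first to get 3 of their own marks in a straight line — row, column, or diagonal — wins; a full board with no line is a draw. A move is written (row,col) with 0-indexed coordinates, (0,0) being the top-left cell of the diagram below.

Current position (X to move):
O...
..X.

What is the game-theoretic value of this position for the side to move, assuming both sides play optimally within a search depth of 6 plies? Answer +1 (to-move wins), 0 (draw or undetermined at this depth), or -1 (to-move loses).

[O.../..X.] X move#1: (0,1):+0/OX../..X., (0,2):+0/O.X./..X., (0,3):+0/O..X/..X., (1,0):+0/O.../X.X., (1,1):+1/O.../.XX.*, (1,3):+0/O.../..XX
[O.../.XX.] O move#2: (0,1):-1/OO../.XX.*, (0,2):-1/O.O./.XX., (0,3):-1/O..O/.XX., (1,0):-1/O.../OXX., (1,3):-1/O.../.XXO
[OO../.XX.] X move#3: (0,2):+1/OOX./.XX.*, (0,3):-1/OO.X/.XX., (1,0):+1/OO../XXX., (1,3):+1/OO../.XXX
[OOX./.XX.] O move#4: (0,3):-1/OOXO/.XX.*, (1,0):-1/OOX./OXX., (1,3):-1/OOX./.XXO
[OOXO/.XX.] X move#5: (1,0):+1/OOXO/XXX.*, (1,3):+1/OOXO/.XXX
[OOXO/XXX.] end (terminal -1, O#6); searched O.../..X. to 6

value(O.../..X., X) = +1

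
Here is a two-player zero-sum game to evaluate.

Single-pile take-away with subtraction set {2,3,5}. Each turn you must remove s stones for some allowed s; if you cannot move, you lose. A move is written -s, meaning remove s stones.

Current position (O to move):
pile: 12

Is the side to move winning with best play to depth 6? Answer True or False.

O winning at [12]: True

ply 1, O at 12 | -2=-1→10; -3=-1→9; -5=+1→7*
ply 2, X at 7 | -2=-1→5*; -3=-1→4; -5=-1→2
ply 3, O at 5 | -2=-1→3; -3=-1→2; -5=+1→0*
ply 4: 0 is terminal -1 (X); from 12 depth 6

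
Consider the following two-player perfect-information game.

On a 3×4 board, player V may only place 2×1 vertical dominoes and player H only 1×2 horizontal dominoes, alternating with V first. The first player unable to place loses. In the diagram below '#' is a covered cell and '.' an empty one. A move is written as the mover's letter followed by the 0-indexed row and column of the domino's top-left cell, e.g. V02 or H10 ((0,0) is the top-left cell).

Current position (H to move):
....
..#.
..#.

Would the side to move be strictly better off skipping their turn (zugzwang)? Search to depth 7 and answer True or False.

ply 1, H at ..../..#./..#. | H00=-1→##../..#./..#.; H01=-1→.##./..#./..#.; H02=-1→..##/..#./..#.; H10=+1→..../###./..#.*; H20=-1→..../..#./###.
ply 2, V at ..../###./..#. | V03=-1→...#/####/..#.*; V13=-1→..../####/..##
ply 3, H at ...#/####/..#. | H00=+1→##.#/####/..#.*; H01=+1→.###/####/..#.; H20=+1→...#/####/###.
ply 4: ##.#/####/..#. is terminal -1 (V); from ..../..#./..#. depth 7
suppose H passes — search the same position with V to move:
pass> ply 1, V at ..../..#./..#. | V00=+1→#.../#.#./..#.*; V01=+1→.#../.##./..#.; V03=-1→...#/..##/..#.; V10=+1→..../#.#./#.#.; V11=+1→..../.##./.##.; V13=-1→..../..##/..##
pass> ply 2, H at #.../#.#./..#. | H01=-1→###./#.#./..#.*; H02=-1→#.##/#.#./..#.; H20=-1→#.../#.#./###.
pass> ply 3, V at ###./#.#./..#. | V03=-1→####/#.##/..#.; V11=+1→###./###./.##.*; V13=-1→###./#.##/..##
pass> ply 4: ###./###./.##. is terminal -1 (H); from ..../..#./..#. depth 7
for H: play +1, pass -1

zugzwang(..../..#./..#., H) = False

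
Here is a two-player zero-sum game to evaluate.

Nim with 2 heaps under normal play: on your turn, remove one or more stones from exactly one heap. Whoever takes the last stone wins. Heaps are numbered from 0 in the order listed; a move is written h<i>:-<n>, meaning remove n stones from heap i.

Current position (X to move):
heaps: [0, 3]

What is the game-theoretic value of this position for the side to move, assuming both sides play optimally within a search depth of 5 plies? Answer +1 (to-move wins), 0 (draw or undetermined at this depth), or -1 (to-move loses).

value((0,3), X) = +1

p1 X@[(0,3)]: h1:-1[(0,2)]-1 h1:-2[(0,1)]-1 h1:-3[(0,0)]+1*
p2 O@[(0,0)] terminal -1; root [(0,3)] d5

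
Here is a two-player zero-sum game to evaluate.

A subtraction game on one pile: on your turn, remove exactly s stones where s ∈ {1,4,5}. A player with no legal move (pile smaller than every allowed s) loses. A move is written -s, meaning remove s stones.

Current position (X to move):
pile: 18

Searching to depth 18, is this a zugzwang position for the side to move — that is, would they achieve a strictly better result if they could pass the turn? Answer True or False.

zugzwang(18, X) = True

ply 1, X at 18 | -1=-1→17*; -4=-1→14; -5=-1→13
ply 2, O at 17 | -1=+1→16*; -4=-1→13; -5=-1→12
ply 3, X at 16 | -1=-1→15*; -4=-1→12; -5=-1→11
ply 4, O at 15 | -1=-1→14; -4=-1→11; -5=+1→10*
ply 5, X at 10 | -1=-1→9*; -4=-1→6; -5=-1→5
ply 6, O at 9 | -1=+1→8*; -4=-1→5; -5=-1→4
ply 7, X at 8 | -1=-1→7*; -4=-1→4; -5=-1→3
ply 8, O at 7 | -1=-1→6; -4=-1→3; -5=+1→2*
ply 9, X at 2 | -1=-1→1*
ply 10, O at 1 | -1=+1→0*
ply 11: 0 is terminal -1 (X); from 18 depth 18
suppose X passes — search the same position with O to move:
pass> ply 1, O at 18 | -1=-1→17*; -4=-1→14; -5=-1→13
pass> ply 2, X at 17 | -1=+1→16*; -4=-1→13; -5=-1→12
pass> ply 3, O at 16 | -1=-1→15*; -4=-1→12; -5=-1→11
pass> ply 4, X at 15 | -1=-1→14; -4=-1→11; -5=+1→10*
pass> ply 5, O at 10 | -1=-1→9*; -4=-1→6; -5=-1→5
pass> ply 6, X at 9 | -1=+1→8*; -4=-1→5; -5=-1→4
pass> ply 7, O at 8 | -1=-1→7*; -4=-1→4; -5=-1→3
pass> ply 8, X at 7 | -1=-1→6; -4=-1→3; -5=+1→2*
pass> ply 9, O at 2 | -1=-1→1*
pass> ply 10, X at 1 | -1=+1→0*
pass> ply 11: 0 is terminal -1 (O); from 18 depth 18
for X: play -1, pass +1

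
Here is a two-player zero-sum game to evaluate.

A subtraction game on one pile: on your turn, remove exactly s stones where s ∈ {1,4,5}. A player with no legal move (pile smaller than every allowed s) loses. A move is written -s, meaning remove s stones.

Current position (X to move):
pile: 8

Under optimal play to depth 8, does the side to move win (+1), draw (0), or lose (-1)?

value(8, X) = -1

ply 1, X at 8 | -1=-1→7*; -4=-1→4; -5=-1→3
ply 2, O at 7 | -1=-1→6; -4=-1→3; -5=+1→2*
ply 3, X at 2 | -1=-1→1*
ply 4, O at 1 | -1=+1→0*
ply 5: 0 is terminal -1 (X); from 8 depth 8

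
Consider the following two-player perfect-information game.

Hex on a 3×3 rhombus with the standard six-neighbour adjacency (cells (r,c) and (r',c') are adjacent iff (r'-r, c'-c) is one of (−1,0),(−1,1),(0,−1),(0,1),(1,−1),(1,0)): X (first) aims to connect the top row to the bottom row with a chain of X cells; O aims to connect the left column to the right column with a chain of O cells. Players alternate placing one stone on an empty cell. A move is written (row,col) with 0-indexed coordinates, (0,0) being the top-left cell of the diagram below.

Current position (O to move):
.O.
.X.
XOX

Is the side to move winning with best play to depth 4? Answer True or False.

[.O./.X./XOX] O move#1: (0,0):-1/OO./.X./XOX, (0,2):+1/.OO/.X./XOX*, (1,0):-1/.O./OX./XOX, (1,2):-1/.O./.XO/XOX
[.OO/.X./XOX] X move#2: (0,0):-1/XOO/.X./XOX*, (1,0):-1/.OO/XX./XOX, (1,2):-1/.OO/.XX/XOX
[XOO/.X./XOX] O move#3: (1,0):+1/XOO/OX./XOX*, (1,2):-1/XOO/.XO/XOX
[XOO/OX./XOX] end (terminal -1, X#4); searched .O./.X./XOX to 4

O winning at [.O./.X./XOX]: True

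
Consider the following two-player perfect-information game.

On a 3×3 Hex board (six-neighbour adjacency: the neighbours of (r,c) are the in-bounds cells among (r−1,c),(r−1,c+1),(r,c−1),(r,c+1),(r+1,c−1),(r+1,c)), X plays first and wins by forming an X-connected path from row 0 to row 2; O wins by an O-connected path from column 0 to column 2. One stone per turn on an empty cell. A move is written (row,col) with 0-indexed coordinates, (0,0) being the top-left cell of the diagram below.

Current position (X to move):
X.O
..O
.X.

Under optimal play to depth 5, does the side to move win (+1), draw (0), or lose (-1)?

[X.O/..O/.X.] X move#1: (0,1):-1/XXO/..O/.X., (1,0):+1/X.O/X.O/.X.*, (1,1):+1/X.O/.XO/.X., (2,0):-1/X.O/..O/XX., (2,2):-1/X.O/..O/.XX
[X.O/X.O/.X.] O move#2: (0,1):-1/XOO/X.O/.X.*, (1,1):-1/X.O/XOO/.X., (2,0):-1/X.O/X.O/OX., (2,2):-1/X.O/X.O/.XO
[XOO/X.O/.X.] X move#3: (1,1):+1/XOO/XXO/.X.*, (2,0):+1/XOO/X.O/XX., (2,2):+1/XOO/X.O/.XX
[XOO/XXO/.X.] end (terminal -1, O#4); searched X.O/..O/.X. to 5

value(X.O/..O/.X., X) = +1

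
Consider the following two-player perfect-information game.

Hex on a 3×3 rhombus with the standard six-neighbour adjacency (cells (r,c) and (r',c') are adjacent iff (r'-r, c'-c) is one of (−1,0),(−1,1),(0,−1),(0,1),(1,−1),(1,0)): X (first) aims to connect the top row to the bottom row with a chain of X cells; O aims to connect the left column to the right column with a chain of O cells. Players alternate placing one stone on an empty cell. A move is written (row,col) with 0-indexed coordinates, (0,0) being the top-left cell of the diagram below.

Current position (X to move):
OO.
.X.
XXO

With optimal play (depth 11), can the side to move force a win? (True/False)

X winning at [OO./.X./XXO]: True

p1 X@[OO./.X./XXO]: (0,2)[OOX/.X./XXO]+1* (1,0)[OO./XX./XXO]-1 (1,2)[OO./.XX/XXO]-1
p2 O@[OOX/.X./XXO] terminal -1; root [OO./.X./XXO] d11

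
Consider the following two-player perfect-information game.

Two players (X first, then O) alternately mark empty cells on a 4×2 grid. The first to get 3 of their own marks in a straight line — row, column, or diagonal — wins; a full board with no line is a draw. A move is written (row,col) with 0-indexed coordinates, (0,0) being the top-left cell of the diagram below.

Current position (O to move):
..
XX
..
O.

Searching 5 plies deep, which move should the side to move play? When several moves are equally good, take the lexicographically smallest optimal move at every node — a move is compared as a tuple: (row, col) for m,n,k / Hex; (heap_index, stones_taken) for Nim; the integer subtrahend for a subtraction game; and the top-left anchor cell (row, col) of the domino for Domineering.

ply 1, O at ../XX/../O. | (0,0)=-1→O./XX/../O.; (0,1)=+0→.O/XX/../O.*; (2,0)=-1→../XX/O./O.; (2,1)=+0→../XX/.O/O.; (3,1)=+0→../XX/../OO
ply 2, X at .O/XX/../O. | (0,0)=+0→XO/XX/../O.*; (2,0)=+0→.O/XX/X./O.; (2,1)=+0→.O/XX/.X/O.; (3,1)=+0→.O/XX/../OX
ply 3, O at XO/XX/../O. | (2,0)=+0→XO/XX/O./O.*; (2,1)=-1→XO/XX/.O/O.; (3,1)=-1→XO/XX/../OO
ply 4, X at XO/XX/O./O. | (2,1)=+0→XO/XX/OX/O.*; (3,1)=+0→XO/XX/O./OX
ply 5, O at XO/XX/OX/O. | (3,1)=+0→XO/XX/OX/OO*
ply 6: XO/XX/OX/OO is terminal +0 (X); from ../XX/../O. depth 5

O's best at [../XX/../O.]: (0,1)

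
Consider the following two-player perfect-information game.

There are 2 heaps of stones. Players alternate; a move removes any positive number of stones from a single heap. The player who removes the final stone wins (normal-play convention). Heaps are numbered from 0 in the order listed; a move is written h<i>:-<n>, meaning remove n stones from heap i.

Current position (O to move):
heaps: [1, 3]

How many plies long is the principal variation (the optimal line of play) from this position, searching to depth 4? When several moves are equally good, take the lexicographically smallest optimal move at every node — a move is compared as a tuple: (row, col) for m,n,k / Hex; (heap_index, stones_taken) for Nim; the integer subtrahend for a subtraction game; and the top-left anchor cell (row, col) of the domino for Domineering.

p1 O@[(1,3)]: h0:-1[(0,3)]-1 h1:-1[(1,2)]-1 h1:-2[(1,1)]+1* h1:-3[(1,0)]-1
p2 X@[(1,1)]: h0:-1[(0,1)]-1* h1:-1[(1,0)]-1
p3 O@[(0,1)]: h1:-1[(0,0)]+1*
p4 X@[(0,0)] terminal -1; root [(1,3)] d4

PV length from [(1,3)]: 3 plies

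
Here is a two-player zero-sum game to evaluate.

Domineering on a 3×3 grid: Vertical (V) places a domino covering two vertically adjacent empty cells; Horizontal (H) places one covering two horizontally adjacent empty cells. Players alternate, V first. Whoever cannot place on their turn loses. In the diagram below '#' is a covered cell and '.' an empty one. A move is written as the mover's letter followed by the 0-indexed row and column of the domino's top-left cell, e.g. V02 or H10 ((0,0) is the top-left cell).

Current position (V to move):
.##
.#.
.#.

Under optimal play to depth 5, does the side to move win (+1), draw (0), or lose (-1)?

value(.##/.#./.#., V) = +1

ply 1, V at .##/.#./.#. | V00=+1→###/##./.#.*; V10=+1→.##/##./##.; V12=+1→.##/.##/.##
ply 2: ###/##./.#. is terminal -1 (H); from .##/.#./.#. depth 5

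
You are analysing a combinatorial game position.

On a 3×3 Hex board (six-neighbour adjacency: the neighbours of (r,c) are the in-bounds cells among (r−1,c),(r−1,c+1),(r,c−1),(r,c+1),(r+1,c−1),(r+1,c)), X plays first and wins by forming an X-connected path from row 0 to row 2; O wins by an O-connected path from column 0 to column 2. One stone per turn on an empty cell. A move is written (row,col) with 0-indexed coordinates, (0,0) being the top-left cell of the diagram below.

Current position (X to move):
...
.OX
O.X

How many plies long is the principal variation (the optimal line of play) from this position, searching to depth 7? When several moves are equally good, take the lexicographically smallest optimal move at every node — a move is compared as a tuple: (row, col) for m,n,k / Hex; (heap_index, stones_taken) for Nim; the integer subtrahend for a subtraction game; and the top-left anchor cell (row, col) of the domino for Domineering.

[.../.OX/O.X] X move#1: (0,0):-1/X../.OX/O.X, (0,1):-1/.X./.OX/O.X, (0,2):+1/..X/.OX/O.X*, (1,0):-1/.../XOX/O.X, (2,1):-1/.../.OX/OXX
[..X/.OX/O.X] end (terminal -1, O#2); searched .../.OX/O.X to 7

PV length from [.../.OX/O.X]: 1 ply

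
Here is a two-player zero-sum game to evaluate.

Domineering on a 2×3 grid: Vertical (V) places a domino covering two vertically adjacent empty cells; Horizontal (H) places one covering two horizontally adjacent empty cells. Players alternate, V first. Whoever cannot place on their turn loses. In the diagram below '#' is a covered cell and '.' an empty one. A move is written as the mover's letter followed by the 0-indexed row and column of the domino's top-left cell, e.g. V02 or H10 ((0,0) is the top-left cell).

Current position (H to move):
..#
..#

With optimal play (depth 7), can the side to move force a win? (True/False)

p1 H@[..#/..#]: H00[###/..#]+1* H10[..#/###]+1
p2 V@[###/..#] terminal -1; root [..#/..#] d7

H winning at [..#/..#]: True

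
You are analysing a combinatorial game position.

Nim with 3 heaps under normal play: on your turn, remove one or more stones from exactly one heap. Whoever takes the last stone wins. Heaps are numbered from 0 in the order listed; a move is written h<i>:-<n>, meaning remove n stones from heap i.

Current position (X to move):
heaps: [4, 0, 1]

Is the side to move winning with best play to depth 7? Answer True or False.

[(4,0,1)] X move#1: h0:-1:-1/(3,0,1), h0:-2:-1/(2,0,1), h0:-3:+1/(1,0,1)*, h0:-4:-1/(0,0,1), h2:-1:-1/(4,0,0)
[(1,0,1)] O move#2: h0:-1:-1/(0,0,1)*, h2:-1:-1/(1,0,0)
[(0,0,1)] X move#3: h2:-1:+1/(0,0,0)*
[(0,0,0)] end (terminal -1, O#4); searched (4,0,1) to 7

X winning at [(4,0,1)]: True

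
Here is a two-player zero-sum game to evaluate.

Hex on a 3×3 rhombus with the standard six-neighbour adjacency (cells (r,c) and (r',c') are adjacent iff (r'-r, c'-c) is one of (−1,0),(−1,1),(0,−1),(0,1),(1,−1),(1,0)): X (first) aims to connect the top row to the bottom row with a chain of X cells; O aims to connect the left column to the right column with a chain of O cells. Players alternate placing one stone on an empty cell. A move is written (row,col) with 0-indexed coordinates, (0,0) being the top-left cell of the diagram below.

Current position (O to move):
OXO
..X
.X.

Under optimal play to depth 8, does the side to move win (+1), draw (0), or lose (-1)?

[OXO/..X/.X.] O move#1: (1,0):-1/OXO/O.X/.X., (1,1):+1/OXO/.OX/.X.*, (2,0):-1/OXO/..X/OX., (2,2):-1/OXO/..X/.XO
[OXO/.OX/.X.] X move#2: (1,0):-1/OXO/XOX/.X.*, (2,0):-1/OXO/.OX/XX., (2,2):-1/OXO/.OX/.XX
[OXO/XOX/.X.] O move#3: (2,0):+1/OXO/XOX/OX.*, (2,2):-1/OXO/XOX/.XO
[OXO/XOX/OX.] end (terminal -1, X#4); searched OXO/..X/.X. to 8

value(OXO/..X/.X., O) = +1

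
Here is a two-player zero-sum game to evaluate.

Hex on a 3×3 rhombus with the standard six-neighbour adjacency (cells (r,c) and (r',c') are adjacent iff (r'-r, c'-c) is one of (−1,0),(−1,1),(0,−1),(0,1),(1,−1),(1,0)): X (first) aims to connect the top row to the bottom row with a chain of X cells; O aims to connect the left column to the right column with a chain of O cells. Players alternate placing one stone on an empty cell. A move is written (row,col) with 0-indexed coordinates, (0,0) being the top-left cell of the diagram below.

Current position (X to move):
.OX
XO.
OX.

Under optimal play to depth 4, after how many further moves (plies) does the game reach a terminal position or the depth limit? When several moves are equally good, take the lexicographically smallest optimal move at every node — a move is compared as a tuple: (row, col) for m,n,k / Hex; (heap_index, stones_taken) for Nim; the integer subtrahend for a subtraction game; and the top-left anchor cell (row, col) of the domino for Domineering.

PV length from [.OX/XO./OX.]: 1 ply

[.OX/XO./OX.] X move#1: (0,0):-1/XOX/XO./OX., (1,2):+1/.OX/XOX/OX.*, (2,2):-1/.OX/XO./OXX
[.OX/XOX/OX.] end (terminal -1, O#2); searched .OX/XO./OX. to 4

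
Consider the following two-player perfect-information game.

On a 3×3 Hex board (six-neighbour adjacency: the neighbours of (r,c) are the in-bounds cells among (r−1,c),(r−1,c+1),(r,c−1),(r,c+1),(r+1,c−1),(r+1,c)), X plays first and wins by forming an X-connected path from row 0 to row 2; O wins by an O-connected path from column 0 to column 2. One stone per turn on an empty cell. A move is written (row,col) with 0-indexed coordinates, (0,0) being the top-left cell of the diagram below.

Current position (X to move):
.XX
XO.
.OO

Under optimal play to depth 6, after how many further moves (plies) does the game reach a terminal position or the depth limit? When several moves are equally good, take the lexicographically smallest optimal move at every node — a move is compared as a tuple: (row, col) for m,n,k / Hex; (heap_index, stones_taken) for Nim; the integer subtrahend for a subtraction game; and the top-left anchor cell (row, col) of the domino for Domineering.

PV length from [.XX/XO./.OO]: 1 ply

p1 X@[.XX/XO./.OO]: (0,0)[XXX/XO./.OO]-1 (1,2)[.XX/XOX/.OO]-1 (2,0)[.XX/XO./XOO]+1*
p2 O@[.XX/XO./XOO] terminal -1; root [.XX/XO./.OO] d6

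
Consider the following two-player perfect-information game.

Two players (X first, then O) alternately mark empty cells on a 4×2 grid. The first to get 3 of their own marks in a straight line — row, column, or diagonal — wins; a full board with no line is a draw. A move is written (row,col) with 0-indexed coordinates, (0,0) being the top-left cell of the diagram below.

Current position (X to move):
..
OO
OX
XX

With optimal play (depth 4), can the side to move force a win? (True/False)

X winning at [../OO/OX/XX]: False

[../OO/OX/XX] X move#1: (0,0):+0/X./OO/OX/XX*, (0,1):-1/.X/OO/OX/XX
[X./OO/OX/XX] O move#2: (0,1):+0/XO/OO/OX/XX*
[XO/OO/OX/XX] end (terminal +0, X#3); searched ../OO/OX/XX to 4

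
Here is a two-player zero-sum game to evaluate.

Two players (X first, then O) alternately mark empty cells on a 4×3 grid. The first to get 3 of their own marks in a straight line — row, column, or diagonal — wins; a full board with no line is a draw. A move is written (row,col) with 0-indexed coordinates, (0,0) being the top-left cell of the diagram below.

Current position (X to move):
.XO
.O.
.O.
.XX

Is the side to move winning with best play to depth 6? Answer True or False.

[.XO/.O./.O./.XX] X move#1: (0,0):-1/XXO/.O./.O./.XX, (1,0):-1/.XO/XO./.O./.XX, (1,2):-1/.XO/.OX/.O./.XX, (2,0):+0/.XO/.O./XO./.XX, (2,2):-1/.XO/.O./.OX/.XX, (3,0):+1/.XO/.O./.O./XXX*
[.XO/.O./.O./XXX] end (terminal -1, O#2); searched .XO/.O./.O./.XX to 6

X winning at [.XO/.O./.O./.XX]: True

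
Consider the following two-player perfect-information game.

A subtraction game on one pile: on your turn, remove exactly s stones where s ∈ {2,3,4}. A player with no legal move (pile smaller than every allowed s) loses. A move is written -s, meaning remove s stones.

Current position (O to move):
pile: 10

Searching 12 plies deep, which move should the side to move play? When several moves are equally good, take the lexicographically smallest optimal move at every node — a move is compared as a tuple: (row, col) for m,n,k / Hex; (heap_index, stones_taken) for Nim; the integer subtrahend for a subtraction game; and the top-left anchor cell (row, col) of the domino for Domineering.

p1 O@[10]: -2[8]-1 -3[7]+1* -4[6]+1
p2 X@[7]: -2[5]-1* -3[4]-1 -4[3]-1
p3 O@[5]: -2[3]-1 -3[2]-1 -4[1]+1*
p4 X@[1] terminal -1; root [10] d12

O's best at [10]: -3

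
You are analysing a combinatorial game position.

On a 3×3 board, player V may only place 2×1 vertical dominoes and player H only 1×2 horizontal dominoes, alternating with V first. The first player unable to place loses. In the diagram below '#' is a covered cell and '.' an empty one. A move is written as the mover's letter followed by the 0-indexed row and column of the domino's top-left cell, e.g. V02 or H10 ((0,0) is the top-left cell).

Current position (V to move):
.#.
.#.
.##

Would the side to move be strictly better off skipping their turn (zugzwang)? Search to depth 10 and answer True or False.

zugzwang(.#./.#./.##, V) = False

[.#./.#./.##] V move#1: V00:+1/##./##./.##*, V02:+1/.##/.##/.##, V10:+1/.#./##./###
[##./##./.##] end (terminal -1, H#2); searched .#./.#./.## to 10
suppose V passes — search the same position with H to move:
pass> [.#./.#./.##] end (terminal -1, H#1); searched .#./.#./.## to 10
for V: play +1, pass +1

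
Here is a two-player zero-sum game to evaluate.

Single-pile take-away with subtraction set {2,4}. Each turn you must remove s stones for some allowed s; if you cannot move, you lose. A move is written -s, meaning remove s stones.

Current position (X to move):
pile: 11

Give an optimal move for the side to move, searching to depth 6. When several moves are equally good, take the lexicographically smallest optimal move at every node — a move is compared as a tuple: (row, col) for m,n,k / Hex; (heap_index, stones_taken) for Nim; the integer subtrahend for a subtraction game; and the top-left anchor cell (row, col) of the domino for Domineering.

X's best at [11]: -4

[11] X move#1: -2:-1/9, -4:+1/7*
[7] O move#2: -2:-1/5*, -4:-1/3
[5] X move#3: -2:-1/3, -4:+1/1*
[1] end (terminal -1, O#4); searched 11 to 6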